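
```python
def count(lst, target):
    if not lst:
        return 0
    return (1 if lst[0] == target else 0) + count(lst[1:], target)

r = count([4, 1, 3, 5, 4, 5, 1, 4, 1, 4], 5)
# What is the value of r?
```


count([4, 1, 3, 5, 4, 5, 1, 4, 1, 4], 5)
lst[0]=4 != 5: 0 + count([1, 3, 5, 4, 5, 1, 4, 1, 4], 5)
lst[0]=1 != 5: 0 + count([3, 5, 4, 5, 1, 4, 1, 4], 5)
lst[0]=3 != 5: 0 + count([5, 4, 5, 1, 4, 1, 4], 5)
lst[0]=5 == 5: 1 + count([4, 5, 1, 4, 1, 4], 5)
lst[0]=4 != 5: 0 + count([5, 1, 4, 1, 4], 5)
lst[0]=5 == 5: 1 + count([1, 4, 1, 4], 5)
lst[0]=1 != 5: 0 + count([4, 1, 4], 5)
lst[0]=4 != 5: 0 + count([1, 4], 5)
lst[0]=1 != 5: 0 + count([4], 5)
lst[0]=4 != 5: 0 + count([], 5)
= 2


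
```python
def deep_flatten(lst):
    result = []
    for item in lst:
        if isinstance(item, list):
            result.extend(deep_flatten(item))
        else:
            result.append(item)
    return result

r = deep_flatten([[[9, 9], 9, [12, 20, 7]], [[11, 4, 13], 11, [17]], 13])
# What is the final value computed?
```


deep_flatten([[[9, 9], 9, [12, 20, 7]], [[11, 4, 13], 11, [17]], 13])
Processing each element:
  [[9, 9], 9, [12, 20, 7]] is a list -> deep_flatten recursively -> [9, 9, 9, 12, 20, 7]
  [[11, 4, 13], 11, [17]] is a list -> deep_flatten recursively -> [11, 4, 13, 11, 17]
  13 is not a list -> append 13
= [9, 9, 9, 12, 20, 7, 11, 4, 13, 11, 17, 13]


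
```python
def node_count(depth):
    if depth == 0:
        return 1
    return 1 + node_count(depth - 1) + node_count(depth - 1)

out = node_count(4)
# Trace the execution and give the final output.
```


node_count(4)
= 1 + node_count(3) + node_count(3)
= 1 + 2 * node_count(3)
node_count(k) = 2^(k+1) - 1
node_count(0) = 1
node_count(1) = 3
node_count(2) = 7
node_count(3) = 15
node_count(4) = 31
node_count(4) = 2^5 - 1 = 31


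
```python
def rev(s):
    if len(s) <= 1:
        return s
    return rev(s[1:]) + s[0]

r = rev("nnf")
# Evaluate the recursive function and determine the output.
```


rev("nnf")
= rev("nf") + "n"
= rev("f") + "n" + "n"
= "f" + "n" + "n"
= "fnn"


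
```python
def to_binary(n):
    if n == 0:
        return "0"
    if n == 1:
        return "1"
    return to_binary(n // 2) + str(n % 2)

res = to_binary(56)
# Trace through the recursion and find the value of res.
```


to_binary(56)
= to_binary(28) + "0"
= to_binary(14) + "0" + "0"
= to_binary(7) + "0" + "0" + "0"
= to_binary(3) + "1" + "0" + "0" + "0"
= to_binary(1) + "1" + "1" + "0" + "0" + "0"
= "1" + "1" + "1" + "0" + "0" + "0"
= "111000"


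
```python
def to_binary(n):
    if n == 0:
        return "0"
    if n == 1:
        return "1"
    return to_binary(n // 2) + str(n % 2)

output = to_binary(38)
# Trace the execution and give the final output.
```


to_binary(38)
= to_binary(19) + "0"
= to_binary(9) + "1" + "0"
= to_binary(4) + "1" + "1" + "0"
= to_binary(2) + "0" + "1" + "1" + "0"
= to_binary(1) + "0" + "0" + "1" + "1" + "0"
= "1" + "0" + "0" + "1" + "1" + "0"
= "100110"


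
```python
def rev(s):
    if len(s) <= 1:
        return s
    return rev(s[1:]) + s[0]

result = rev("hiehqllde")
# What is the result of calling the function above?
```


rev("hiehqllde")
= rev("iehqllde") + "h"
= rev("ehqllde") + "i" + "h"
= rev("hqllde") + "e" + "i" + "h"
= rev("qllde") + "h" + "e" + "i" + "h"
= rev("llde") + "q" + "h" + "e" + "i" + "h"
= rev("lde") + "l" + "q" + "h" + "e" + "i" + "h"
= rev("de") + "l" + "l" + "q" + "h" + "e" + "i" + "h"
= rev("e") + "d" + "l" + "l" + "q" + "h" + "e" + "i" + "h"
= "e" + "d" + "l" + "l" + "q" + "h" + "e" + "i" + "h"
= "edllqheih"


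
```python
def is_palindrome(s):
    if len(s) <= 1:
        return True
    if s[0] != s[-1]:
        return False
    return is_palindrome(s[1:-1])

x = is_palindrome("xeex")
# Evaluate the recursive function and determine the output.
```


is_palindrome("xeex")
"xeex": s[0]='x' == s[-1]='x' -> is_palindrome("ee")
"ee": s[0]='e' == s[-1]='e' -> is_palindrome("")
"": len <= 1 -> True
= True


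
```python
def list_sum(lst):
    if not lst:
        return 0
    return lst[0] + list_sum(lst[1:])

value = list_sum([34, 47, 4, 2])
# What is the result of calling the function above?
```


list_sum([34, 47, 4, 2])
= 34 + list_sum([47, 4, 2])
= 34 + 47 + list_sum([4, 2])
= 34 + 47 + 4 + list_sum([2])
= 34 + 47 + 4 + 2 + list_sum([])
= 34 + 47 + 4 + 2 + 0
= 87


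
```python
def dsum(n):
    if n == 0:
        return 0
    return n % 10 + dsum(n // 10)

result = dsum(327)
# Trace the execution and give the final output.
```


dsum(327)
= 7 + dsum(32)
= 7 + 2 + dsum(3)
= 7 + 2 + 3 + dsum(0)
= 7 + 2 + 3 + 0
= 12


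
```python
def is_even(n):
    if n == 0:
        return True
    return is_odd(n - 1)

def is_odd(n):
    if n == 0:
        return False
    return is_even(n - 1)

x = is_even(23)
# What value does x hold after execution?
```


is_even(23)
= is_odd(22)
= is_even(21)
= is_odd(20)
= is_even(19)
= is_odd(18)
= is_even(17)
= is_odd(16)
= is_even(15)
= is_odd(14)
= is_even(13)
= is_odd(12)
= is_even(11)
= is_odd(10)
= is_even(9)
= is_odd(8)
= is_even(7)
= is_odd(6)
= is_even(5)
= is_odd(4)
= is_even(3)
= is_odd(2)
= is_even(1)
= is_odd(0)
n == 0: return False
= False


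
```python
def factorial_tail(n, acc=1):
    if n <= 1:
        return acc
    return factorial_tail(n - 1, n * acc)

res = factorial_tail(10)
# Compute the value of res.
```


factorial_tail(10, 1)
= factorial_tail(9, 10 * 1) = factorial_tail(9, 10)
= factorial_tail(8, 9 * 10) = factorial_tail(8, 90)
= factorial_tail(7, 8 * 90) = factorial_tail(7, 720)
= factorial_tail(6, 7 * 720) = factorial_tail(6, 5040)
= factorial_tail(5, 6 * 5040) = factorial_tail(5, 30240)
= factorial_tail(4, 5 * 30240) = factorial_tail(4, 151200)
= factorial_tail(3, 4 * 151200) = factorial_tail(3, 604800)
= factorial_tail(2, 3 * 604800) = factorial_tail(2, 1814400)
= factorial_tail(1, 2 * 1814400) = factorial_tail(1, 3628800)
n <= 1, return acc = 3628800


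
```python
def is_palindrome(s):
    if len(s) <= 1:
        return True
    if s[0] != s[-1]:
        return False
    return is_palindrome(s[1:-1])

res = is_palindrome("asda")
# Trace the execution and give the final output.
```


is_palindrome("asda")
"asda": s[0]='a' == s[-1]='a' -> is_palindrome("sd")
"sd": s[0]='s' != s[-1]='d' -> False
= False


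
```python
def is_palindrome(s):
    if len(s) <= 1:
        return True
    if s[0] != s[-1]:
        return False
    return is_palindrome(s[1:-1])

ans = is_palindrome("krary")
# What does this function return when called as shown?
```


is_palindrome("krary")
"krary": s[0]='k' != s[-1]='y' -> False
= False


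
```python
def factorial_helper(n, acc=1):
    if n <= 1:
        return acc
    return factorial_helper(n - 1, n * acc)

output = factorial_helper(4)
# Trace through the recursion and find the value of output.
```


factorial_helper(4, 1)
= factorial_helper(3, 4 * 1) = factorial_helper(3, 4)
= factorial_helper(2, 3 * 4) = factorial_helper(2, 12)
= factorial_helper(1, 2 * 12) = factorial_helper(1, 24)
n <= 1, return acc = 24


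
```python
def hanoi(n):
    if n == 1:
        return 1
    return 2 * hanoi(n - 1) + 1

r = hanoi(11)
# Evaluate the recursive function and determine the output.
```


hanoi(11)
= 2 * hanoi(10) + 1
= 2 * (2 * hanoi(9) + 1) + 1
= 2 * (2 * (2 * hanoi(8) + 1) + 1) + 1
= 2 * (2 * (2 * (2 * hanoi(7) + 1) + 1) + 1) + 1
= 2 * (2 * (2 * (2 * (2 * hanoi(6) + 1) + 1) + 1) + 1) + 1
= 2 * (2 * (2 * (2 * (2 * (2 * hanoi(5) + 1) + 1) + 1) + 1) + 1) + 1
= 2 * (2 * (2 * (2 * (2 * (2 * (2 * hanoi(4) + 1) + 1) + 1) + 1) + 1) + 1) + 1
= 2 * (2 * (2 * (2 * (2 * (2 * (2 * (2 * hanoi(3) + 1) + 1) + 1) + 1) + 1) + 1) + 1) + 1
= 2 * (2 * (2 * (2 * (2 * (2 * (2 * (2 * (2 * hanoi(2) + 1) + 1) + 1) + 1) + 1) + 1) + 1) + 1) + 1
= 2 * (2 * (2 * (2 * (2 * (2 * (2 * (2 * (2 * (2 * hanoi(1) + 1) + 1) + 1) + 1) + 1) + 1) + 1) + 1) + 1) + 1
Now compute bottom-up:
hanoi(1) = 1
hanoi(2) = 2 * 1 + 1 = 3
hanoi(3) = 2 * 3 + 1 = 7
hanoi(4) = 2 * 7 + 1 = 15
hanoi(5) = 2 * 15 + 1 = 31
hanoi(6) = 2 * 31 + 1 = 63
hanoi(7) = 2 * 63 + 1 = 127
hanoi(8) = 2 * 127 + 1 = 255
hanoi(9) = 2 * 255 + 1 = 511
hanoi(10) = 2 * 511 + 1 = 1023
hanoi(11) = 2 * 1023 + 1 = 2047
= 2047


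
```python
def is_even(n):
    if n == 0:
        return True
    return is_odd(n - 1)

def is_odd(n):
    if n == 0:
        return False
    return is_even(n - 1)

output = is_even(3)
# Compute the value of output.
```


is_even(3)
= is_odd(2)
= is_even(1)
= is_odd(0)
n == 0: return False
= False


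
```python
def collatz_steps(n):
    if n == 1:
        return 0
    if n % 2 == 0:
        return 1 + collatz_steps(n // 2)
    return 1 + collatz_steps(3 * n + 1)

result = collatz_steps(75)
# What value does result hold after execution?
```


collatz_steps(75)
75 is odd -> 3*75+1 = 226 -> collatz_steps(226)
226 is even -> collatz_steps(113)
113 is odd -> 3*113+1 = 340 -> collatz_steps(340)
340 is even -> collatz_steps(170)
170 is even -> collatz_steps(85)
85 is odd -> 3*85+1 = 256 -> collatz_steps(256)
256 is even -> collatz_steps(128)
128 is even -> collatz_steps(64)
64 is even -> collatz_steps(32)
32 is even -> collatz_steps(16)
16 is even -> collatz_steps(8)
8 is even -> collatz_steps(4)
4 is even -> collatz_steps(2)
2 is even -> collatz_steps(1)
Reached 1 after 14 steps
= 14


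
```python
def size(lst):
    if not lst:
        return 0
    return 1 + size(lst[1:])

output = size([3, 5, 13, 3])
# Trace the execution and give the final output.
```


size([3, 5, 13, 3])
= 1 + size([5, 13, 3])
= 1 + 1 + size([13, 3])
= 1 + 1 + 1 + size([3])
= 1 + 1 + 1 + 1 + size([])
= 1 + 1 + 1 + 1 + 0
= 4


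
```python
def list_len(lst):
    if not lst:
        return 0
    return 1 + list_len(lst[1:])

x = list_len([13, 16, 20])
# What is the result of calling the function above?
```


list_len([13, 16, 20])
= 1 + list_len([16, 20])
= 1 + 1 + list_len([20])
= 1 + 1 + 1 + list_len([])
= 1 + 1 + 1 + 0
= 3


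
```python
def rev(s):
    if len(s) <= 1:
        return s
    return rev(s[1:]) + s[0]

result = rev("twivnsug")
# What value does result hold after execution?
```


rev("twivnsug")
= rev("wivnsug") + "t"
= rev("ivnsug") + "w" + "t"
= rev("vnsug") + "i" + "w" + "t"
= rev("nsug") + "v" + "i" + "w" + "t"
= rev("sug") + "n" + "v" + "i" + "w" + "t"
= rev("ug") + "s" + "n" + "v" + "i" + "w" + "t"
= rev("g") + "u" + "s" + "n" + "v" + "i" + "w" + "t"
= "g" + "u" + "s" + "n" + "v" + "i" + "w" + "t"
= "gusnviwt"


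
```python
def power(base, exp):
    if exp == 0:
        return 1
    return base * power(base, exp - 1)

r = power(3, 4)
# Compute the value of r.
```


power(3, 4)
= 3 * power(3, 3)
= 3 * 3 * power(3, 2)
= 3 * 3 * 3 * power(3, 1)
= 3 * 3 * 3 * 3 * power(3, 0)
= 3 * 3 * 3 * 3 * 1
= 81


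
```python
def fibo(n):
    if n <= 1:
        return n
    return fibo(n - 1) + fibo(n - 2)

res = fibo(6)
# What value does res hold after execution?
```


fibo(6)
= fibo(5) + fibo(4)
= (fibo(4) + fibo(3)) + fibo(4)
Computing bottom-up: fibo(0)=0, fibo(1)=1, fibo(2)=1, fibo(3)=2, fibo(4)=3, fibo(5)=5, fibo(6)=8
= 8


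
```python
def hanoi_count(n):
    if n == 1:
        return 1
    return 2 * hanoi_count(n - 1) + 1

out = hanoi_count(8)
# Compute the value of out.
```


hanoi_count(8)
= 2 * hanoi_count(7) + 1
= 2 * (2 * hanoi_count(6) + 1) + 1
= 2 * (2 * (2 * hanoi_count(5) + 1) + 1) + 1
= 2 * (2 * (2 * (2 * hanoi_count(4) + 1) + 1) + 1) + 1
= 2 * (2 * (2 * (2 * (2 * hanoi_count(3) + 1) + 1) + 1) + 1) + 1
= 2 * (2 * (2 * (2 * (2 * (2 * hanoi_count(2) + 1) + 1) + 1) + 1) + 1) + 1
= 2 * (2 * (2 * (2 * (2 * (2 * (2 * hanoi_count(1) + 1) + 1) + 1) + 1) + 1) + 1) + 1
Now compute bottom-up:
hanoi_count(1) = 1
hanoi_count(2) = 2 * 1 + 1 = 3
hanoi_count(3) = 2 * 3 + 1 = 7
hanoi_count(4) = 2 * 7 + 1 = 15
hanoi_count(5) = 2 * 15 + 1 = 31
hanoi_count(6) = 2 * 31 + 1 = 63
hanoi_count(7) = 2 * 63 + 1 = 127
hanoi_count(8) = 2 * 127 + 1 = 255
= 255


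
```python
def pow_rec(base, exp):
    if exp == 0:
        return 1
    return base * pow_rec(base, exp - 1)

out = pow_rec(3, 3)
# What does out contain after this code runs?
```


pow_rec(3, 3)
= 3 * pow_rec(3, 2)
= 3 * 3 * pow_rec(3, 1)
= 3 * 3 * 3 * pow_rec(3, 0)
= 3 * 3 * 3 * 1
= 27


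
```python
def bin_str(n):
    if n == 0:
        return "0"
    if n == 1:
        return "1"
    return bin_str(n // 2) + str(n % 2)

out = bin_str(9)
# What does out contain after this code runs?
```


bin_str(9)
= bin_str(4) + "1"
= bin_str(2) + "0" + "1"
= bin_str(1) + "0" + "0" + "1"
= "1" + "0" + "0" + "1"
= "1001"


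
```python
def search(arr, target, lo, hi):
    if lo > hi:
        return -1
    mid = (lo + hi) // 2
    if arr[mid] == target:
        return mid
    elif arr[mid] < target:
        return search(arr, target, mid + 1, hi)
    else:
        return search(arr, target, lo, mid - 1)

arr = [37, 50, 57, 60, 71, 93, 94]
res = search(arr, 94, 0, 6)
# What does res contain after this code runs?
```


search(arr, 94, 0, 6)
lo=0, hi=6, mid=3, arr[mid]=60
60 < 94, search right half
lo=4, hi=6, mid=5, arr[mid]=93
93 < 94, search right half
lo=6, hi=6, mid=6, arr[mid]=94
arr[6] == 94, found at index 6
= 6


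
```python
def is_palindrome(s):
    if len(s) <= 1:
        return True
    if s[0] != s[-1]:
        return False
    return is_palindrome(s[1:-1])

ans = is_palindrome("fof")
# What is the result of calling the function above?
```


is_palindrome("fof")
"fof": s[0]='f' == s[-1]='f' -> is_palindrome("o")
"o": len <= 1 -> True
= True


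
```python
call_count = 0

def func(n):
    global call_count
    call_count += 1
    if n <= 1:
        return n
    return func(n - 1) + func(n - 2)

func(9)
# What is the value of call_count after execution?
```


func(9) calls func(8) and func(7); each non-base call branches into two more.
Let C(k) = total number of calls made by func(k), including the call to func(k) itself.
Base cases: C(0) = 1, C(1) = 1
Recurrence: C(k) = 1 + C(k-1) + C(k-2)
  C(2) = 1 + C(1) + C(0) = 1 + 1 + 1 = 3
  C(3) = 1 + C(2) + C(1) = 1 + 3 + 1 = 5
  C(4) = 1 + C(3) + C(2) = 1 + 5 + 3 = 9
  C(5) = 1 + C(4) + C(3) = 1 + 9 + 5 = 15
  C(6) = 1 + C(5) + C(4) = 1 + 15 + 9 = 25
  C(7) = 1 + C(6) + C(5) = 1 + 25 + 15 = 41
  C(8) = 1 + C(7) + C(6) = 1 + 41 + 25 = 67
  C(9) = 1 + C(8) + C(7) = 1 + 67 + 41 = 109
Total calls = C(9) = 109


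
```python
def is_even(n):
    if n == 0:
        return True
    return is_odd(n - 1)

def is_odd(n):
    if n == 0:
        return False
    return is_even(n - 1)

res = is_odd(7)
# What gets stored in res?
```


is_odd(7)
= is_even(6)
= is_odd(5)
= is_even(4)
= is_odd(3)
= is_even(2)
= is_odd(1)
= is_even(0)
n == 0: return True
= True


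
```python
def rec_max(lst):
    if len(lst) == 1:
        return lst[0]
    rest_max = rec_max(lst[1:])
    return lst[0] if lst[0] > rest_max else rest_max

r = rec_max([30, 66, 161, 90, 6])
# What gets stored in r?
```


rec_max([30, 66, 161, 90, 6])
= compare 30 with rec_max([66, 161, 90, 6])
= compare 66 with rec_max([161, 90, 6])
= compare 161 with rec_max([90, 6])
= compare 90 with rec_max([6])
Base: rec_max([6]) = 6
compare 90 with 6: max = 90
compare 161 with 90: max = 161
compare 66 with 161: max = 161
compare 30 with 161: max = 161
= 161


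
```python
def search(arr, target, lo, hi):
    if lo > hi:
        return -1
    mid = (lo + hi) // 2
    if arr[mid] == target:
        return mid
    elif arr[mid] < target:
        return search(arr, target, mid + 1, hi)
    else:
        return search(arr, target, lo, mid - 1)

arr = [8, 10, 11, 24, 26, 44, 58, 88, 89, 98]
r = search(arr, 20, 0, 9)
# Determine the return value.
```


search(arr, 20, 0, 9)
lo=0, hi=9, mid=4, arr[mid]=26
26 > 20, search left half
lo=0, hi=3, mid=1, arr[mid]=10
10 < 20, search right half
lo=2, hi=3, mid=2, arr[mid]=11
11 < 20, search right half
lo=3, hi=3, mid=3, arr[mid]=24
24 > 20, search left half
lo > hi, target not found, return -1
= -1


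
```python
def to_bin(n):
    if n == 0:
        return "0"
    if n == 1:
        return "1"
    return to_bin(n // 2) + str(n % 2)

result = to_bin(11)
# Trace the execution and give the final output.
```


to_bin(11)
= to_bin(5) + "1"
= to_bin(2) + "1" + "1"
= to_bin(1) + "0" + "1" + "1"
= "1" + "0" + "1" + "1"
= "1011"


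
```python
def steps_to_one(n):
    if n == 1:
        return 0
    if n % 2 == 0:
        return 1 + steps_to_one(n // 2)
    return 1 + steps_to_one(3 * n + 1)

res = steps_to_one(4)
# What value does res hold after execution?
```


steps_to_one(4)
4 is even -> steps_to_one(2)
2 is even -> steps_to_one(1)
Reached 1 after 2 steps
= 2


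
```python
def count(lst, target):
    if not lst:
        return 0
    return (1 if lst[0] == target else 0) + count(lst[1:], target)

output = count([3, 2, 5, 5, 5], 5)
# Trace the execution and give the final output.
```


count([3, 2, 5, 5, 5], 5)
lst[0]=3 != 5: 0 + count([2, 5, 5, 5], 5)
lst[0]=2 != 5: 0 + count([5, 5, 5], 5)
lst[0]=5 == 5: 1 + count([5, 5], 5)
lst[0]=5 == 5: 1 + count([5], 5)
lst[0]=5 == 5: 1 + count([], 5)
= 3


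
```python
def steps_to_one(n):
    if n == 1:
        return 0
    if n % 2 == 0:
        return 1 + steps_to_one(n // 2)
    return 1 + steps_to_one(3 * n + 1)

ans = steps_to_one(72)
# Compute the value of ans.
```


steps_to_one(72)
72 is even -> steps_to_one(36)
36 is even -> steps_to_one(18)
18 is even -> steps_to_one(9)
9 is odd -> 3*9+1 = 28 -> steps_to_one(28)
28 is even -> steps_to_one(14)
14 is even -> steps_to_one(7)
7 is odd -> 3*7+1 = 22 -> steps_to_one(22)
22 is even -> steps_to_one(11)
11 is odd -> 3*11+1 = 34 -> steps_to_one(34)
34 is even -> steps_to_one(17)
17 is odd -> 3*17+1 = 52 -> steps_to_one(52)
52 is even -> steps_to_one(26)
26 is even -> steps_to_one(13)
13 is odd -> 3*13+1 = 40 -> steps_to_one(40)
40 is even -> steps_to_one(20)
20 is even -> steps_to_one(10)
10 is even -> steps_to_one(5)
5 is odd -> 3*5+1 = 16 -> steps_to_one(16)
16 is even -> steps_to_one(8)
8 is even -> steps_to_one(4)
4 is even -> steps_to_one(2)
2 is even -> steps_to_one(1)
Reached 1 after 22 steps
= 22


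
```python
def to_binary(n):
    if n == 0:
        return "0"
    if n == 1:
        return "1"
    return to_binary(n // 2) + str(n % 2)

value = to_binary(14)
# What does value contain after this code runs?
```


to_binary(14)
= to_binary(7) + "0"
= to_binary(3) + "1" + "0"
= to_binary(1) + "1" + "1" + "0"
= "1" + "1" + "1" + "0"
= "1110"


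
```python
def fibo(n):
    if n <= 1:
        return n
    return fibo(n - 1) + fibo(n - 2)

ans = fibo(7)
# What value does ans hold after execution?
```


fibo(7)
= fibo(6) + fibo(5)
= (fibo(5) + fibo(4)) + fibo(5)
Computing bottom-up: fibo(0)=0, fibo(1)=1, fibo(2)=1, fibo(3)=2, fibo(4)=3, fibo(5)=5, fibo(6)=8, fibo(7)=13
= 13


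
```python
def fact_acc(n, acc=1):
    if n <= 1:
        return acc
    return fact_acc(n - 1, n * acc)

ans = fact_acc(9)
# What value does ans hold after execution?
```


fact_acc(9, 1)
= fact_acc(8, 9 * 1) = fact_acc(8, 9)
= fact_acc(7, 8 * 9) = fact_acc(7, 72)
= fact_acc(6, 7 * 72) = fact_acc(6, 504)
= fact_acc(5, 6 * 504) = fact_acc(5, 3024)
= fact_acc(4, 5 * 3024) = fact_acc(4, 15120)
= fact_acc(3, 4 * 15120) = fact_acc(3, 60480)
= fact_acc(2, 3 * 60480) = fact_acc(2, 181440)
= fact_acc(1, 2 * 181440) = fact_acc(1, 362880)
n <= 1, return acc = 362880


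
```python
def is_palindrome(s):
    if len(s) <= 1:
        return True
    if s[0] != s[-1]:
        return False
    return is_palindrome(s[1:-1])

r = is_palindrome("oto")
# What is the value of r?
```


is_palindrome("oto")
"oto": s[0]='o' == s[-1]='o' -> is_palindrome("t")
"t": len <= 1 -> True
= True


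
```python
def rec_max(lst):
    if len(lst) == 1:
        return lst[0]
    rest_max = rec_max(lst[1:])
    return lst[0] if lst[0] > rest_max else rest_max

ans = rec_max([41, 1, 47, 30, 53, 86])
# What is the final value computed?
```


rec_max([41, 1, 47, 30, 53, 86])
= compare 41 with rec_max([1, 47, 30, 53, 86])
= compare 1 with rec_max([47, 30, 53, 86])
= compare 47 with rec_max([30, 53, 86])
= compare 30 with rec_max([53, 86])
= compare 53 with rec_max([86])
Base: rec_max([86]) = 86
compare 53 with 86: max = 86
compare 30 with 86: max = 86
compare 47 with 86: max = 86
compare 1 with 86: max = 86
compare 41 with 86: max = 86
= 86


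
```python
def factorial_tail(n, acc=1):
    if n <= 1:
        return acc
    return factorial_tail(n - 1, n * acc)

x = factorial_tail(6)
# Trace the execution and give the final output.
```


factorial_tail(6, 1)
= factorial_tail(5, 6 * 1) = factorial_tail(5, 6)
= factorial_tail(4, 5 * 6) = factorial_tail(4, 30)
= factorial_tail(3, 4 * 30) = factorial_tail(3, 120)
= factorial_tail(2, 3 * 120) = factorial_tail(2, 360)
= factorial_tail(1, 2 * 360) = factorial_tail(1, 720)
n <= 1, return acc = 720


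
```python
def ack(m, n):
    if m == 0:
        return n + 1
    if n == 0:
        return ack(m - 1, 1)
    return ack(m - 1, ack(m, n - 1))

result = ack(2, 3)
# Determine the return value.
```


ack(2, 3)
= ack(1, ack(2, 2))
First compute ack(2, 2) = 7
= ack(1, 7)
= 9


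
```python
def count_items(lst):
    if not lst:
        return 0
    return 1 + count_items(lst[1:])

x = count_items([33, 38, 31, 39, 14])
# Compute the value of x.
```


count_items([33, 38, 31, 39, 14])
= 1 + count_items([38, 31, 39, 14])
= 1 + 1 + count_items([31, 39, 14])
= 1 + 1 + 1 + count_items([39, 14])
= 1 + 1 + 1 + 1 + count_items([14])
= 1 + 1 + 1 + 1 + 1 + count_items([])
= 1 + 1 + 1 + 1 + 1 + 0
= 5


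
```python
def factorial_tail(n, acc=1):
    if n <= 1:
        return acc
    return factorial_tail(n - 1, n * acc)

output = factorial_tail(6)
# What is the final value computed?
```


factorial_tail(6, 1)
= factorial_tail(5, 6 * 1) = factorial_tail(5, 6)
= factorial_tail(4, 5 * 6) = factorial_tail(4, 30)
= factorial_tail(3, 4 * 30) = factorial_tail(3, 120)
= factorial_tail(2, 3 * 120) = factorial_tail(2, 360)
= factorial_tail(1, 2 * 360) = factorial_tail(1, 720)
n <= 1, return acc = 720


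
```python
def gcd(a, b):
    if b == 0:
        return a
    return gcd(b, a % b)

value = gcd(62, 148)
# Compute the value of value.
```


gcd(62, 148)
= gcd(148, 62 % 148) = gcd(148, 62)
= gcd(62, 148 % 62) = gcd(62, 24)
= gcd(24, 62 % 24) = gcd(24, 14)
= gcd(14, 24 % 14) = gcd(14, 10)
= gcd(10, 14 % 10) = gcd(10, 4)
= gcd(4, 10 % 4) = gcd(4, 2)
= gcd(2, 4 % 2) = gcd(2, 0)
b == 0, return a = 2


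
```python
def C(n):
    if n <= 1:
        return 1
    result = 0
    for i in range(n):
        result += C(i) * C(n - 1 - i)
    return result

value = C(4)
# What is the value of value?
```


C(4)
= sum of C(i) * C(4-1-i) for i in 0..3
First compute sub-values bottom-up:
  C(0) = 1, C(1) = 1
  C(2) = 1*1 + 1*1 = 2
  C(3) = 1*2 + 1*1 + 2*1 = 5
Now C(4):
  C(0)*C(3) = 1*5 = 5
  C(1)*C(2) = 1*2 = 2
  C(2)*C(1) = 2*1 = 2
  C(3)*C(0) = 5*1 = 5
= 5 + 2 + 2 + 5
= 14


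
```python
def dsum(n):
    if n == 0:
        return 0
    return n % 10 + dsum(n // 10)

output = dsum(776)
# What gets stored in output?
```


dsum(776)
= 6 + dsum(77)
= 6 + 7 + dsum(7)
= 6 + 7 + 7 + dsum(0)
= 6 + 7 + 7 + 0
= 20


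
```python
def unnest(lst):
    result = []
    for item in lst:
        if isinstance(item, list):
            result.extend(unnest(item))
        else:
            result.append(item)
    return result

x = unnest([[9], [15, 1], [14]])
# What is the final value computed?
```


unnest([[9], [15, 1], [14]])
Processing each element:
  [9] is a list -> unnest recursively -> [9]
  [15, 1] is a list -> unnest recursively -> [15, 1]
  [14] is a list -> unnest recursively -> [14]
= [9, 15, 1, 14]


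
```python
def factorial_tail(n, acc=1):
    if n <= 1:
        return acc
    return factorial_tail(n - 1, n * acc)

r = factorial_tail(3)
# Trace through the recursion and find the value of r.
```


factorial_tail(3, 1)
= factorial_tail(2, 3 * 1) = factorial_tail(2, 3)
= factorial_tail(1, 2 * 3) = factorial_tail(1, 6)
n <= 1, return acc = 6


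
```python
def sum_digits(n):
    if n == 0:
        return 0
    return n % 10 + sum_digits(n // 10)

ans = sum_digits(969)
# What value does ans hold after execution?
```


sum_digits(969)
= 9 + sum_digits(96)
= 9 + 6 + sum_digits(9)
= 9 + 6 + 9 + sum_digits(0)
= 9 + 6 + 9 + 0
= 24


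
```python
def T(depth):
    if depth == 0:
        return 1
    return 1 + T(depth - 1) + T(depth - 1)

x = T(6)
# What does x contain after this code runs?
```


T(6)
= 1 + T(5) + T(5)
= 1 + 2 * T(5)
T(k) = 2^(k+1) - 1
T(0) = 1
T(1) = 3
T(2) = 7
T(3) = 15
T(4) = 31
T(6) = 2^7 - 1 = 127


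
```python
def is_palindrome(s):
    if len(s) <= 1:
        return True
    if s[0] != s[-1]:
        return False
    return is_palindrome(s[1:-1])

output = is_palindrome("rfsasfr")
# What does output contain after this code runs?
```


is_palindrome("rfsasfr")
"rfsasfr": s[0]='r' == s[-1]='r' -> is_palindrome("fsasf")
"fsasf": s[0]='f' == s[-1]='f' -> is_palindrome("sas")
"sas": s[0]='s' == s[-1]='s' -> is_palindrome("a")
"a": len <= 1 -> True
= True


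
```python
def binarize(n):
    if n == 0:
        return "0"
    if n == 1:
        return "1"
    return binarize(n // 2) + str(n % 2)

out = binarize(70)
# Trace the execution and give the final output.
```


binarize(70)
= binarize(35) + "0"
= binarize(17) + "1" + "0"
= binarize(8) + "1" + "1" + "0"
= binarize(4) + "0" + "1" + "1" + "0"
= binarize(2) + "0" + "0" + "1" + "1" + "0"
= binarize(1) + "0" + "0" + "0" + "1" + "1" + "0"
= "1" + "0" + "0" + "0" + "1" + "1" + "0"
= "1000110"


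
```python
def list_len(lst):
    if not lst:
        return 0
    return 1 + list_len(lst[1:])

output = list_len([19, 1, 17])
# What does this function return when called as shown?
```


list_len([19, 1, 17])
= 1 + list_len([1, 17])
= 1 + 1 + list_len([17])
= 1 + 1 + 1 + list_len([])
= 1 + 1 + 1 + 0
= 3


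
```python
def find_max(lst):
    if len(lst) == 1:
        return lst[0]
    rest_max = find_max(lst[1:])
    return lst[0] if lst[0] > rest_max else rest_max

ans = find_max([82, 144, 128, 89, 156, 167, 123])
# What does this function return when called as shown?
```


find_max([82, 144, 128, 89, 156, 167, 123])
= compare 82 with find_max([144, 128, 89, 156, 167, 123])
= compare 144 with find_max([128, 89, 156, 167, 123])
= compare 128 with find_max([89, 156, 167, 123])
= compare 89 with find_max([156, 167, 123])
= compare 156 with find_max([167, 123])
= compare 167 with find_max([123])
Base: find_max([123]) = 123
compare 167 with 123: max = 167
compare 156 with 167: max = 167
compare 89 with 167: max = 167
compare 128 with 167: max = 167
compare 144 with 167: max = 167
compare 82 with 167: max = 167
= 167


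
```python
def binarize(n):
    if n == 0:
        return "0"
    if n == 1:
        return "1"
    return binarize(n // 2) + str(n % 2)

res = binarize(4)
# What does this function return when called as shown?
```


binarize(4)
= binarize(2) + "0"
= binarize(1) + "0" + "0"
= "1" + "0" + "0"
= "100"


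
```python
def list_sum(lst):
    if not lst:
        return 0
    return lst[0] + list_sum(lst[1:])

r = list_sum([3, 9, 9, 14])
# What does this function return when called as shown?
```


list_sum([3, 9, 9, 14])
= 3 + list_sum([9, 9, 14])
= 3 + 9 + list_sum([9, 14])
= 3 + 9 + 9 + list_sum([14])
= 3 + 9 + 9 + 14 + list_sum([])
= 3 + 9 + 9 + 14 + 0
= 35


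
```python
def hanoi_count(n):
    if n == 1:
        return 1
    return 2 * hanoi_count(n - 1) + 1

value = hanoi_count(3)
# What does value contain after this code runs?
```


hanoi_count(3)
= 2 * hanoi_count(2) + 1
= 2 * (2 * hanoi_count(1) + 1) + 1
Now compute bottom-up:
hanoi_count(1) = 1
hanoi_count(2) = 2 * 1 + 1 = 3
hanoi_count(3) = 2 * 3 + 1 = 7
= 7


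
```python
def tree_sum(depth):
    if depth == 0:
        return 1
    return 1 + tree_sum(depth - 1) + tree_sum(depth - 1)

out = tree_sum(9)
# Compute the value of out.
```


tree_sum(9)
= 1 + tree_sum(8) + tree_sum(8)
= 1 + 2 * tree_sum(8)
tree_sum(k) = 2^(k+1) - 1
tree_sum(0) = 1
tree_sum(1) = 3
tree_sum(2) = 7
tree_sum(3) = 15
tree_sum(4) = 31
tree_sum(9) = 2^10 - 1 = 1023


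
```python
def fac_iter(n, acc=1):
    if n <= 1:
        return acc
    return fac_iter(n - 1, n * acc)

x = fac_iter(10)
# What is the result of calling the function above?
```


fac_iter(10, 1)
= fac_iter(9, 10 * 1) = fac_iter(9, 10)
= fac_iter(8, 9 * 10) = fac_iter(8, 90)
= fac_iter(7, 8 * 90) = fac_iter(7, 720)
= fac_iter(6, 7 * 720) = fac_iter(6, 5040)
= fac_iter(5, 6 * 5040) = fac_iter(5, 30240)
= fac_iter(4, 5 * 30240) = fac_iter(4, 151200)
= fac_iter(3, 4 * 151200) = fac_iter(3, 604800)
= fac_iter(2, 3 * 604800) = fac_iter(2, 1814400)
= fac_iter(1, 2 * 1814400) = fac_iter(1, 3628800)
n <= 1, return acc = 3628800


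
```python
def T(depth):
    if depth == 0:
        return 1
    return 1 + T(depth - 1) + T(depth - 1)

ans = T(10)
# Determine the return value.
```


T(10)
= 1 + T(9) + T(9)
= 1 + 2 * T(9)
T(k) = 2^(k+1) - 1
T(0) = 1
T(1) = 3
T(2) = 7
T(3) = 15
T(4) = 31
T(10) = 2^11 - 1 = 2047


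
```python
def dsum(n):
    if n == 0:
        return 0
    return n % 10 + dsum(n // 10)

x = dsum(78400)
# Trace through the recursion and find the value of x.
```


dsum(78400)
= 0 + dsum(7840)
= 0 + 0 + dsum(784)
= 0 + 0 + 4 + dsum(78)
= 0 + 0 + 4 + 8 + dsum(7)
= 0 + 0 + 4 + 8 + 7 + dsum(0)
= 0 + 0 + 4 + 8 + 7 + 0
= 19


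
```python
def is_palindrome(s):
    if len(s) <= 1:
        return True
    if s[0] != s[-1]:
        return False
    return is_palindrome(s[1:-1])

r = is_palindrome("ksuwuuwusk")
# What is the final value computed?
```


is_palindrome("ksuwuuwusk")
"ksuwuuwusk": s[0]='k' == s[-1]='k' -> is_palindrome("suwuuwus")
"suwuuwus": s[0]='s' == s[-1]='s' -> is_palindrome("uwuuwu")
"uwuuwu": s[0]='u' == s[-1]='u' -> is_palindrome("wuuw")
"wuuw": s[0]='w' == s[-1]='w' -> is_palindrome("uu")
"uu": s[0]='u' == s[-1]='u' -> is_palindrome("")
"": len <= 1 -> True
= True


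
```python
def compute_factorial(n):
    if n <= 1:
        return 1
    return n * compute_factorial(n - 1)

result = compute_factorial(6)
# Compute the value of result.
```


compute_factorial(6)
= 6 * compute_factorial(5)
= 6 * 5 * compute_factorial(4)
= 6 * 5 * 4 * compute_factorial(3)
= 6 * 5 * 4 * 3 * compute_factorial(2)
= 6 * 5 * 4 * 3 * 2 * compute_factorial(1)
= 6 * 5 * 4 * 3 * 2 * 1
= 720


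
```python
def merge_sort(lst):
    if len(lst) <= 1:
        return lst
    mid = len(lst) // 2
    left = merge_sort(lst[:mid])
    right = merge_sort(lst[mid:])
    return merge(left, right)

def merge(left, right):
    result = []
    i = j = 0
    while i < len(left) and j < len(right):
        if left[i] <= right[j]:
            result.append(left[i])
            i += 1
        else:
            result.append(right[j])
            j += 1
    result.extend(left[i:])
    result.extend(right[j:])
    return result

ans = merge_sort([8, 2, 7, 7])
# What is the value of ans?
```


merge_sort([8, 2, 7, 7])
Split into [8, 2] and [7, 7]
Left sorted: [2, 8]
Right sorted: [7, 7]
Merge [2, 8] and [7, 7]
= [2, 7, 7, 8]


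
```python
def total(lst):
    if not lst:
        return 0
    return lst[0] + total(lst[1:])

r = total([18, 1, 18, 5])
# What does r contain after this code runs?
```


total([18, 1, 18, 5])
= 18 + total([1, 18, 5])
= 18 + 1 + total([18, 5])
= 18 + 1 + 18 + total([5])
= 18 + 1 + 18 + 5 + total([])
= 18 + 1 + 18 + 5 + 0
= 42


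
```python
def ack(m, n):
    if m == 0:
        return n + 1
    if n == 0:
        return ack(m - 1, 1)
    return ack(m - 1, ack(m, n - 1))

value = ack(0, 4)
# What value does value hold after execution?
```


ack(0, 4)
m == 0: return 4 + 1 = 5
= 5


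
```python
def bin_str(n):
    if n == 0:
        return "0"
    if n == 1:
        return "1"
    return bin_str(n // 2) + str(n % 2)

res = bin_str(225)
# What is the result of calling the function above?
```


bin_str(225)
= bin_str(112) + "1"
= bin_str(56) + "0" + "1"
= bin_str(28) + "0" + "0" + "1"
= bin_str(14) + "0" + "0" + "0" + "1"
= bin_str(7) + "0" + "0" + "0" + "0" + "1"
= bin_str(3) + "1" + "0" + "0" + "0" + "0" + "1"
= bin_str(1) + "1" + "1" + "0" + "0" + "0" + "0" + "1"
= "1" + "1" + "1" + "0" + "0" + "0" + "0" + "1"
= "11100001"


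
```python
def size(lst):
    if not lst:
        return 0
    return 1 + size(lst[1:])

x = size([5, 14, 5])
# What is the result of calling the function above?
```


size([5, 14, 5])
= 1 + size([14, 5])
= 1 + 1 + size([5])
= 1 + 1 + 1 + size([])
= 1 + 1 + 1 + 0
= 3


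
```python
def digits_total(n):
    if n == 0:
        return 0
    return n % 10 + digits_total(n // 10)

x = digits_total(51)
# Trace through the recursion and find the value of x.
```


digits_total(51)
= 1 + digits_total(5)
= 1 + 5 + digits_total(0)
= 1 + 5 + 0
= 6


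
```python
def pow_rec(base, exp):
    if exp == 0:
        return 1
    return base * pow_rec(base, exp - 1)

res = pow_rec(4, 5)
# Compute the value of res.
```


pow_rec(4, 5)
= 4 * pow_rec(4, 4)
= 4 * 4 * pow_rec(4, 3)
= 4 * 4 * 4 * pow_rec(4, 2)
= 4 * 4 * 4 * 4 * pow_rec(4, 1)
= 4 * 4 * 4 * 4 * 4 * pow_rec(4, 0)
= 4 * 4 * 4 * 4 * 4 * 1
= 1024


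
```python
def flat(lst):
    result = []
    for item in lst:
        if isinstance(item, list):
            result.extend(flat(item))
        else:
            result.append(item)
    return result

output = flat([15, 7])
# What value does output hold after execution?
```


flat([15, 7])
Processing each element:
  15 is not a list -> append 15
  7 is not a list -> append 7
= [15, 7]


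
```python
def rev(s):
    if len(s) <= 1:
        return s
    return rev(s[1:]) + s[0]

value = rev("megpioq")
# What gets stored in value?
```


rev("megpioq")
= rev("egpioq") + "m"
= rev("gpioq") + "e" + "m"
= rev("pioq") + "g" + "e" + "m"
= rev("ioq") + "p" + "g" + "e" + "m"
= rev("oq") + "i" + "p" + "g" + "e" + "m"
= rev("q") + "o" + "i" + "p" + "g" + "e" + "m"
= "q" + "o" + "i" + "p" + "g" + "e" + "m"
= "qoipgem"


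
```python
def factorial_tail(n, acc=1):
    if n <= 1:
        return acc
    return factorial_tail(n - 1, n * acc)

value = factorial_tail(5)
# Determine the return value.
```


factorial_tail(5, 1)
= factorial_tail(4, 5 * 1) = factorial_tail(4, 5)
= factorial_tail(3, 4 * 5) = factorial_tail(3, 20)
= factorial_tail(2, 3 * 20) = factorial_tail(2, 60)
= factorial_tail(1, 2 * 60) = factorial_tail(1, 120)
n <= 1, return acc = 120


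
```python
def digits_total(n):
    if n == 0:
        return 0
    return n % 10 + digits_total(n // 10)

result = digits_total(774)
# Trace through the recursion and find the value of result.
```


digits_total(774)
= 4 + digits_total(77)
= 4 + 7 + digits_total(7)
= 4 + 7 + 7 + digits_total(0)
= 4 + 7 + 7 + 0
= 18


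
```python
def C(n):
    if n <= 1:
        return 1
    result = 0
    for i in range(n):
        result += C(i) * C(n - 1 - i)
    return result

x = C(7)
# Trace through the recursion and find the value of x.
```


C(7)
= sum of C(i) * C(7-1-i) for i in 0..6
First compute sub-values bottom-up:
  C(0) = 1, C(1) = 1
  C(2) = 1*1 + 1*1 = 2
  C(3) = 1*2 + 1*1 + 2*1 = 5
  C(4) = 1*5 + 1*2 + 2*1 + 5*1 = 14
  C(5) = 1*14 + 1*5 + 2*2 + 5*1 + 14*1 = 42
  C(6) = 1*42 + 1*14 + 2*5 + 5*2 + 14*1 + 42*1 = 132
Now C(7):
  C(0)*C(6) = 1*132 = 132
  C(1)*C(5) = 1*42 = 42
  C(2)*C(4) = 2*14 = 28
  C(3)*C(3) = 5*5 = 25
  C(4)*C(2) = 14*2 = 28
  C(5)*C(1) = 42*1 = 42
  C(6)*C(0) = 132*1 = 132
= 132 + 42 + 28 + 25 + 28 + 42 + 132
= 429


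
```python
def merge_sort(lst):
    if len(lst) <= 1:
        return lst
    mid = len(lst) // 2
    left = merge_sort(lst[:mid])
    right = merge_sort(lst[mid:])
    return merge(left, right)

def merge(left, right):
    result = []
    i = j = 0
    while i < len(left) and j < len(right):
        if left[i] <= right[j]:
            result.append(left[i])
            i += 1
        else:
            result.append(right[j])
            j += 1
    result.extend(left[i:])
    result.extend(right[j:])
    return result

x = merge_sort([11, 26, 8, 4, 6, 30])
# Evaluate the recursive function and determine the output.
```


merge_sort([11, 26, 8, 4, 6, 30])
Split into [11, 26, 8] and [4, 6, 30]
Left sorted: [8, 11, 26]
Right sorted: [4, 6, 30]
Merge [8, 11, 26] and [4, 6, 30]
= [4, 6, 8, 11, 26, 30]


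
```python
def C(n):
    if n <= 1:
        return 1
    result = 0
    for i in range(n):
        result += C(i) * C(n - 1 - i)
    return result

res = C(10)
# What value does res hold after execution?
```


C(10)
= sum of C(i) * C(10-1-i) for i in 0..9
First compute sub-values bottom-up:
  C(0) = 1, C(1) = 1
  C(2) = 1*1 + 1*1 = 2
  C(3) = 1*2 + 1*1 + 2*1 = 5
  C(4) = 1*5 + 1*2 + 2*1 + 5*1 = 14
  C(5) = 1*14 + 1*5 + 2*2 + 5*1 + 14*1 = 42
  C(6) = 1*42 + 1*14 + 2*5 + 5*2 + 14*1 + 42*1 = 132
  C(7) = 1*132 + 1*42 + 2*14 + 5*5 + 14*2 + 42*1 + 132*1 = 429
  C(8) = 1*429 + 1*132 + 2*42 + 5*14 + 14*5 + 42*2 + 132*1 + 429*1 = 1430
  C(9) = 1*1430 + 1*429 + 2*132 + 5*42 + 14*14 + 42*5 + 132*2 + 429*1 + 1430*1 = 4862
Now C(10):
  C(0)*C(9) = 1*4862 = 4862
  C(1)*C(8) = 1*1430 = 1430
  C(2)*C(7) = 2*429 = 858
  C(3)*C(6) = 5*132 = 660
  C(4)*C(5) = 14*42 = 588
  C(5)*C(4) = 42*14 = 588
  C(6)*C(3) = 132*5 = 660
  C(7)*C(2) = 429*2 = 858
  C(8)*C(1) = 1430*1 = 1430
  C(9)*C(0) = 4862*1 = 4862
= 4862 + 1430 + 858 + 660 + 588 + 588 + 660 + 858 + 1430 + 4862
= 16796


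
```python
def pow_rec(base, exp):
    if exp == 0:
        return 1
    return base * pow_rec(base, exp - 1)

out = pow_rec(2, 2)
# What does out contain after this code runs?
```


pow_rec(2, 2)
= 2 * pow_rec(2, 1)
= 2 * 2 * pow_rec(2, 0)
= 2 * 2 * 1
= 4


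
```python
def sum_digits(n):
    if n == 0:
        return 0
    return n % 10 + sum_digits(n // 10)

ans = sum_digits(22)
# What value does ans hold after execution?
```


sum_digits(22)
= 2 + sum_digits(2)
= 2 + 2 + sum_digits(0)
= 2 + 2 + 0
= 4


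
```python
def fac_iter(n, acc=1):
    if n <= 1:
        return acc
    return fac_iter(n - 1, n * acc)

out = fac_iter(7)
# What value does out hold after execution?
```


fac_iter(7, 1)
= fac_iter(6, 7 * 1) = fac_iter(6, 7)
= fac_iter(5, 6 * 7) = fac_iter(5, 42)
= fac_iter(4, 5 * 42) = fac_iter(4, 210)
= fac_iter(3, 4 * 210) = fac_iter(3, 840)
= fac_iter(2, 3 * 840) = fac_iter(2, 2520)
= fac_iter(1, 2 * 2520) = fac_iter(1, 5040)
n <= 1, return acc = 5040


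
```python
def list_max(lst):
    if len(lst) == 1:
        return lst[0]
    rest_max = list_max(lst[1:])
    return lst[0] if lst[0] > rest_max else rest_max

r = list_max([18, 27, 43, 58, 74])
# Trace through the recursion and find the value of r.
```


list_max([18, 27, 43, 58, 74])
= compare 18 with list_max([27, 43, 58, 74])
= compare 27 with list_max([43, 58, 74])
= compare 43 with list_max([58, 74])
= compare 58 with list_max([74])
Base: list_max([74]) = 74
compare 58 with 74: max = 74
compare 43 with 74: max = 74
compare 27 with 74: max = 74
compare 18 with 74: max = 74
= 74


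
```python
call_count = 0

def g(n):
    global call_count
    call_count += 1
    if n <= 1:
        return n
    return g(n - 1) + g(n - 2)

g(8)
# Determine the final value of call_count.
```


g(8) calls g(7) and g(6); each non-base call branches into two more.
Let C(k) = total number of calls made by g(k), including the call to g(k) itself.
Base cases: C(0) = 1, C(1) = 1
Recurrence: C(k) = 1 + C(k-1) + C(k-2)
  C(2) = 1 + C(1) + C(0) = 1 + 1 + 1 = 3
  C(3) = 1 + C(2) + C(1) = 1 + 3 + 1 = 5
  C(4) = 1 + C(3) + C(2) = 1 + 5 + 3 = 9
  C(5) = 1 + C(4) + C(3) = 1 + 9 + 5 = 15
  C(6) = 1 + C(5) + C(4) = 1 + 15 + 9 = 25
  C(7) = 1 + C(6) + C(5) = 1 + 25 + 15 = 41
  C(8) = 1 + C(7) + C(6) = 1 + 41 + 25 = 67
Total calls = C(8) = 67


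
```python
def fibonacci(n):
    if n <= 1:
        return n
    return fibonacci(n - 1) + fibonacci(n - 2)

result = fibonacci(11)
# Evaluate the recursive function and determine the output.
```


fibonacci(11)
= fibonacci(10) + fibonacci(9)
= (fibonacci(9) + fibonacci(8)) + fibonacci(9)
Computing bottom-up: fibonacci(0)=0, fibonacci(1)=1, fibonacci(2)=1, fibonacci(3)=2, fibonacci(4)=3, fibonacci(5)=5, fibonacci(6)=8, fibonacci(7)=13, fibonacci(8)=21, fibonacci(9)=34, fibonacci(10)=55, fibonacci(11)=89
= 89
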